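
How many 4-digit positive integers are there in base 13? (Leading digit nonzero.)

These are the integers in [13^3, 13^4), so the count is 13^4 - 13^3 = 12 x 13^3.

Final answer: 26364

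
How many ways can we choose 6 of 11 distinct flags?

C(11,6) = 11!/(6! x (11-6)!).

Final answer: C(11,6) = 462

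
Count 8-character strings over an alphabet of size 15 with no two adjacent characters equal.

First character: 15 choices. Each subsequent: 14 choices (must differ from the previous one).
Total: 15 x 14^7.

Final answer: 15 x 14^{7} = 1581202560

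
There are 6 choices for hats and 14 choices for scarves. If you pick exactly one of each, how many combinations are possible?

By the multiplication principle: 6 x 14.

Final answer: 84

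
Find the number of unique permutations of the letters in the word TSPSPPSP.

Letters (P:4, S:3, T:1). Total letters: 8.
Permutations = 8!/(4! x 3!).

Final answer: 280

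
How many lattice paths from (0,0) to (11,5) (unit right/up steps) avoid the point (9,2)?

Total paths to (11,5): C(16,5) = 4368.
Paths through (9,2): C(11,2) x C(5,3) = 550.
Avoiding (9,2): 4368 - 550.

Final answer: 3818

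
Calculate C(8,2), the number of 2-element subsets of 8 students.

C(8,2) = 8!/(2! x (8-2)!).

Final answer: C(8,2) = 28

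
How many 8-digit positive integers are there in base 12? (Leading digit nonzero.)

Leading digit: 11 options (nonzero). Other 7 digit(s): 12 options each.
Total: 11 x 12^7.

Final answer: 394149888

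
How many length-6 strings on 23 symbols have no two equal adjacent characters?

Let g(n) count such strings. g(1) = 23, and each valid string of length n-1 extends in 22 ways (any symbol but the last), so g(n) = 22 g(n-1).
Total: g(6) = 23 x 22^5.

Final answer: 23 x 22^{5} = 118533536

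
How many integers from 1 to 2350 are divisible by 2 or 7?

Multiples of 2: 1175. Multiples of 7: 335. Of both (lcm=14): 167.
By inclusion-exclusion: 1175 + 335 - 167.

Final answer: 1343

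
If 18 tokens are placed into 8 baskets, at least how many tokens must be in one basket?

By the pigeonhole principle: ceiling(18/8).

Final answer: 3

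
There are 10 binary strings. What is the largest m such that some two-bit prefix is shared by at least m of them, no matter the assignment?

There are 4 possible values for two-bit prefix. With 10 binary strings and 4 categories, by pigeonhole: ceiling(10/4).

Final answer: 3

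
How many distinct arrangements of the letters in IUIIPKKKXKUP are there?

Letters (I:3, K:4, P:2, U:2, X:1). Total letters: 12.
Permutations = 12!/(4! x 3! x 2! x 2!).

Final answer: 831600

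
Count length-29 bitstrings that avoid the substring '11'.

A valid string ends in 0 (append to any length-(n-1) valid string) or in 01 (append to any length-(n-2) valid string), so a(n) = a(n-1) + a(n-2) with a(1)=2, a(2)=3.
Computing successive values: a(1)=2, a(2)=3, a(3)=5, a(4)=8, a(5)=13, a(6)=21, a(7)=34, a(8)=55, a(9)=89, a(10)=144, a(11)=233, a(12)=377, a(13)=610, a(14)=987, a(15)=1597, a(16)=2584, a(17)=4181, a(18)=6765, a(19)=10946, a(20)=17711, a(21)=28657, a(22)=46368, a(23)=75025, a(24)=121393, a(25)=196418, a(26)=317811, a(27)=514229, a(28)=832040, a(29)=1346269.

Final answer: 1346269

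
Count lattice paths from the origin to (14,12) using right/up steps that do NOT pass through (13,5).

Total paths to (14,12): C(26,12) = 9657700.
Paths through (13,5): C(18,5) x C(8,7) = 68544.
Avoiding (13,5): 9657700 - 68544.

Final answer: 9589156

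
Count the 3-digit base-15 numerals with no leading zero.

In base 15, the leading digit has 14 choices (1..14); each of the remaining 2 digits has 15 choices.
Total: 14 x 15^2.

Final answer: 3150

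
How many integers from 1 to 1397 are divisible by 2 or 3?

Multiples of 2: 698. Multiples of 3: 465. Of both (lcm=6): 232.
By inclusion-exclusion: 698 + 465 - 232.

Final answer: 931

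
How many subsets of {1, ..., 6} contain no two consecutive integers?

Let a(n) count such subsets of {1, ..., n}. Either n is excluded (a(n-1) ways) or n is included, forcing n-1 out (a(n-2) ways), so a(n) = a(n-1) + a(n-2) with a(1)=2, a(2)=3.
Iterating the recurrence: a(1)=2, a(2)=3, a(3)=5, a(4)=8, a(5)=13, a(6)=21.

Final answer: 21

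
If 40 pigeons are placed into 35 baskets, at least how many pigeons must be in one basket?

By the pigeonhole principle: ceiling(40/35).

Final answer: 2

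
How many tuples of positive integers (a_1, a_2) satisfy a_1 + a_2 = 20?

Substitute a'_i = a_i - 1 (so a'_i >= 0). Then sum a'_i = 20 - 2 = 18.
Stars and bars: C(18+2-1, 2-1) = C(19,1).

Final answer: C(19,1) = 19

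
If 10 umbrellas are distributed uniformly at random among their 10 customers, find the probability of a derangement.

Use the recurrence D(n) = (n-1)(D(n-1) + D(n-2)) with D(0)=1, D(1)=0.
Building up: D(2)=1, D(3)=2, D(4)=9, D(5)=44, D(6)=265, D(7)=1854, D(8)=14833, D(9)=133496, D(10)=1334961.
Total arrangements: 10! = 3628800.
Probability = D(10)/10! = 16481/44800.

Final answer: D(10)/10! = 1334961/3628800 = 0.367879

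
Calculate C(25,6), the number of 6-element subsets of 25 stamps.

C(25,6) = 25!/(6! x 19!).

Final answer: \binom{25}{6} = 177100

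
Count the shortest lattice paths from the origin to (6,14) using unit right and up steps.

Each path has 6 right steps and 14 up steps in some order (20 steps total).
Choose which 14 of the 20 steps are up: C(20,14).

Final answer: C(20,14) = 38760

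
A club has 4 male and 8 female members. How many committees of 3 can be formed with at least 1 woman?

Sum over valid woman counts:
C(8,1)C(4,2) = 48
C(8,2)C(4,1) = 112
C(8,3)C(4,0) = 56
Total: 48 + 112 + 56.

Final answer: 216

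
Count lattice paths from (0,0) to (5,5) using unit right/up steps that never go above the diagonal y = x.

Total monotonic paths to (5,5): C(10,5) = 252.
Reflecting each bad path at its first crossing gives a bijection with paths to (4,6): C(10,6) = 210.
Valid Dyck paths: 252 - 210.
(This is the Catalan number C_{5}.)

Final answer: C_{5} = 42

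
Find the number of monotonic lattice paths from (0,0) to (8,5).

Each path has 8 right steps and 5 up steps in some order (13 steps total).
Choose which 5 of the 13 steps are up: C(13,5).

Final answer: C(13,5) = 1287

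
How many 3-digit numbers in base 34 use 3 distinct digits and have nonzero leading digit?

First digit: 33 (nonzero). Second: 33 (not first). Third: 32, etc.
Total: 33 x 33 x 32.

Final answer: 34848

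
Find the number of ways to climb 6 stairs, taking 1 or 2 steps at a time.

Let f(n) count the ways. The last step is size 1 or 2, so f(n) = f(n-1) + f(n-2) with f(1)=1, f(2)=2.
Computing successive values: f(1)=1, f(2)=2, f(3)=3, f(4)=5, f(5)=8, f(6)=13.

Final answer: 13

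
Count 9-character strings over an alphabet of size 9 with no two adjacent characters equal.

First character: 9 choices. Each subsequent: 8 choices (must differ from the previous one).
Total: 9 x 8^8.

Final answer: 9 x 8^{8} = 150994944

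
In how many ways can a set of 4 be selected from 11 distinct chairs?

C(11,4) = 11!/(4! x 7!).

Final answer: \binom{11}{4} = 330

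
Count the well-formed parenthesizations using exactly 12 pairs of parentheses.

This is a standard Catalan-number count: the answer is C_n. Here n = 12 (pairs).
Using C_0 = 1 and C_(k+1) = C_k x 2(2k+1)/(k+2), build up term by term: C_1=1, C_2=2, C_3=5, C_4=14, C_5=42, C_6=132, C_7=429, C_8=1430, C_9=4862, C_10=16796, C_11=58786, C_12=208012.

Final answer: C_{12} = 208012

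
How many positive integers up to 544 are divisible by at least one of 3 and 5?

Multiples of 3: 181. Multiples of 5: 108. Of both (lcm=15): 36.
By inclusion-exclusion: 181 + 108 - 36.

Final answer: 253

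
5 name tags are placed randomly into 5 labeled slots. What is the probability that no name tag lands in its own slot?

D(n) = (n-1)(D(n-1) + D(n-2)), D(0)=1, D(1)=0.
Building up: D(2)=1, D(3)=2, D(4)=9, D(5)=44.
Total arrangements: 5! = 120.
Probability = D(5)/5! = 11/30.

Final answer: D(5)/5! = 44/120 = 0.366667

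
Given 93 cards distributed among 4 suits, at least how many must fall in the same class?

By pigeonhole with 93 objects and 4 categories: ceiling(93/4).

Final answer: 24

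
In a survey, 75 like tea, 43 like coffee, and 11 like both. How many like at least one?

|A union B| = |A| + |B| - |A intersect B| = 75 + 43 - 11.

Final answer: 107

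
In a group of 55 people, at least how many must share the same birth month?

There are 12 possible values for birth month. With 55 people and 12 categories, by pigeonhole: ceiling(55/12).

Final answer: 5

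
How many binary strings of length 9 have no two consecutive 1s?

Classify by the final bit: ...0 gives a(n-1) strings, ...01 gives a(n-2) strings. Thus a(n) = a(n-1) + a(n-2) with a(1)=2, a(2)=3.
Building up term by term: a(1)=2, a(2)=3, a(3)=5, a(4)=8, a(5)=13, a(6)=21, a(7)=34, a(8)=55, a(9)=89.

Final answer: 89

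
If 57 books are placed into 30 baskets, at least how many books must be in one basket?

By the pigeonhole principle: ceiling(57/30).

Final answer: 2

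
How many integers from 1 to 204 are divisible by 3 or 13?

Multiples of 3: 68. Multiples of 13: 15. Of both (lcm=39): 5.
By inclusion-exclusion: 68 + 15 - 5.

Final answer: 78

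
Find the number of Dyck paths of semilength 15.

Total monotonic paths to (15,15): C(30,15) = 155117520.
Paths that cross above y=x (reflection bijection): C(30,16) = 145422675.
Valid Dyck paths: 155117520 - 145422675.
(This is the Catalan number C_{15}.)

Final answer: C_{15} = 9694845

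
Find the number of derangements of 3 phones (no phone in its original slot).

D(n) = (n-1)(D(n-1) + D(n-2)), D(0)=1, D(1)=0.
D(2) = 1 x (0 + 1) = 1
D(3) = 2 x (D(2) + D(1)) = 2 x (1 + 0)

Final answer: D(3) = 2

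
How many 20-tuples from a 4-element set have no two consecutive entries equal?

First character: 4 choices. Each subsequent: 3 choices (must differ from the previous one).
Total: 4 x 3^19.

Final answer: 4 x 3^{19} = 4649045868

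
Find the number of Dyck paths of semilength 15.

Total monotonic paths to (15,15): C(30,15) = 155117520.
Reflecting each bad path at its first crossing gives a bijection with paths to (14,16): C(30,16) = 145422675.
Valid Dyck paths: 155117520 - 145422675.
(Check: C(30,15) - C(30,16) = C(30,15)/16, the Catalan number C_{15}.)

Final answer: C_{15} = 9694845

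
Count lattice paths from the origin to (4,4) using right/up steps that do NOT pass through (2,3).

Total paths to (4,4): C(8,4) = 70.
Paths through (2,3): C(5,3) x C(3,1) = 30.
Avoiding (2,3): 70 - 30.

Final answer: 40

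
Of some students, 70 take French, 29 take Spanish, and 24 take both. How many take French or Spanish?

|A union B| = |A| + |B| - |A intersect B| = 70 + 29 - 24.

Final answer: 75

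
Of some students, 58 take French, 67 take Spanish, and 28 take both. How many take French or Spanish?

|A union B| = |A| + |B| - |A intersect B| = 58 + 67 - 28.

Final answer: 97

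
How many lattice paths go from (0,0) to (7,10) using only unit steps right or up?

Each path has 7 right steps and 10 up steps in some order (17 steps total).
Choose which 10 of the 17 steps are up: C(17,10).

Final answer: C(17,10) = 19448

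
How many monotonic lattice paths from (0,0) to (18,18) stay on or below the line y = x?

Total monotonic paths to (18,18): C(36,18) = 9075135300.
A path is bad iff it touches y = x + 1; reflecting its initial segment maps bad paths bijectively onto all paths to (17,19), of which there are C(36,19) = 8597496600.
Valid Dyck paths: 9075135300 - 8597496600.
(This is the Catalan number C_{18}.)

Final answer: C_{18} = 477638700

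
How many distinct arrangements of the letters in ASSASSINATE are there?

Letters (A:3, E:1, I:1, N:1, S:4, T:1). Total letters: 11.
Permutations = 11!/(4! x 3!).

Final answer: 277200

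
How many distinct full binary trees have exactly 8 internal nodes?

The structures are counted by the Catalan number C_n. Here n = 8.
C_n = C(2n,n) - C(2n,n+1), so C_{8} = C(16,8) - C(16,9) = 12870 - 11440.

Final answer: C_{8} = 1430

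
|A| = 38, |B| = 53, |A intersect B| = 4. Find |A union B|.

|A union B| = |A| + |B| - |A intersect B| = 38 + 53 - 4.

Final answer: 87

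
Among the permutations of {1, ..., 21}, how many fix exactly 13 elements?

Choose which 13 elements are fixed: C(21,13) = 203490.
Derange the remaining 8 using D(j) = (j-1)(D(j-1) + D(j-2)), D(0)=1, D(1)=0: D(2)=1, D(3)=2, D(4)=9, D(5)=44, D(6)=265, D(7)=1854, D(8)=14833.
Total: 203490 x 14833.

Final answer: C(21,13) D(8) = 3018367170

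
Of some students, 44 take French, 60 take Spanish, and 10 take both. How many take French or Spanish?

|A union B| = |A| + |B| - |A intersect B| = 44 + 60 - 10.

Final answer: 94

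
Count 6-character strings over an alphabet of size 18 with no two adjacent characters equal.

Let g(n) count such strings. g(1) = 18, and each valid string of length n-1 extends in 17 ways (any symbol but the last), so g(n) = 17 g(n-1).
Total: g(6) = 18 x 17^5.

Final answer: 18 x 17^{5} = 25557426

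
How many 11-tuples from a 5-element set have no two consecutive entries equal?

Let g(n) count such strings. g(1) = 5, and each valid string of length n-1 extends in 4 ways (any symbol but the last), so g(n) = 4 g(n-1).
Total: g(11) = 5 x 4^10.

Final answer: 5 x 4^{10} = 5242880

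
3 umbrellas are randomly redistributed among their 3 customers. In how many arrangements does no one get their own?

Use the recurrence D(n) = (n-1)(D(n-1) + D(n-2)) with D(0)=1, D(1)=0.
D(2) = 1 x (0 + 1) = 1
D(3) = 2 x (D(2) + D(1)) = 2 x (1 + 0)

Final answer: D(3) = 2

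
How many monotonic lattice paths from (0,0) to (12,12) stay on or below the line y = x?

Total monotonic paths to (12,12): C(24,12) = 2704156.
Paths that cross above y=x (reflection bijection): C(24,13) = 2496144.
Valid Dyck paths: 2704156 - 2496144.
(This is the Catalan number C_{12}.)

Final answer: C_{12} = 208012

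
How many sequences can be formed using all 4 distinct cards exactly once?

The number of ways to arrange 4 distinct objects is 4!.

Final answer: 4! = 24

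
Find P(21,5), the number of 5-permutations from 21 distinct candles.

P(21,5) = 21!/(21-5)! = 21!/16!.

Final answer: P(21,5) = 2441880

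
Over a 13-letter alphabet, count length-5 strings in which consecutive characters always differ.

First character: 13 choices. Each subsequent: 12 choices (must differ from the previous one).
Total: 13 x 12^4.

Final answer: 13 x 12^{4} = 269568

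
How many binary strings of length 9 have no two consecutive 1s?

Let a(n) count valid strings. If the last bit is 0 the prefix is any valid string of length n-1; if it is 1 the string must end in 01 with a valid prefix of length n-2. So a(n) = a(n-1) + a(n-2), a(1)=2, a(2)=3.
Building up term by term: a(1)=2, a(2)=3, a(3)=5, a(4)=8, a(5)=13, a(6)=21, a(7)=34, a(8)=55, a(9)=89.

Final answer: 89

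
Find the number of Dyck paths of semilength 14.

Total monotonic paths to (14,14): C(28,14) = 40116600.
Reflecting each bad path at its first crossing gives a bijection with paths to (13,15): C(28,15) = 37442160.
Valid Dyck paths: 40116600 - 37442160.
(Equivalently, C_{14} = C(28,14)/15 = 40116600/15.)

Final answer: C_{14} = 2674440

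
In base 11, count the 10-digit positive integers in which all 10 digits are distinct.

The leading digit has 10 choices (anything but zero); the next has 10 (anything but the first), then 9, and so on, one fewer each time.
Total: 10 x 10 x 9 x 8 x 7 x 6 x 5 x 4 x 3 x 2.

Final answer: 36288000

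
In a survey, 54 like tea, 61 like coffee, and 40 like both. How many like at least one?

|A union B| = |A| + |B| - |A intersect B| = 54 + 61 - 40.

Final answer: 75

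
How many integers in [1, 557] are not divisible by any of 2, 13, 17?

|div by 2|=278, |div by 13|=42, |div by 17|=32.
|div by 2&13|=21, |div by 2&17|=16, |div by 13&17|=2, |div by all|=1.
By inclusion-exclusion, divisible by at least one: 278+42+32-21-16-2+1 = 314.
Not divisible by any: 557 - 314.

Final answer: 243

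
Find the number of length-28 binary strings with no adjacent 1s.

Classify by the final bit: ...0 gives a(n-1) strings, ...01 gives a(n-2) strings. Thus a(n) = a(n-1) + a(n-2) with a(1)=2, a(2)=3.
Building up term by term: a(1)=2, a(2)=3, a(3)=5, a(4)=8, a(5)=13, a(6)=21, a(7)=34, a(8)=55, a(9)=89, a(10)=144, a(11)=233, a(12)=377, a(13)=610, a(14)=987, a(15)=1597, a(16)=2584, a(17)=4181, a(18)=6765, a(19)=10946, a(20)=17711, a(21)=28657, a(22)=46368, a(23)=75025, a(24)=121393, a(25)=196418, a(26)=317811, a(27)=514229, a(28)=832040.

Final answer: 832040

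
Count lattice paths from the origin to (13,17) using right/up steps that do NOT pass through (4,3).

Total paths to (13,17): C(30,17) = 119759850.
Paths through (4,3): C(7,3) x C(23,14) = 28601650.
Avoiding (4,3): 119759850 - 28601650.

Final answer: 91158200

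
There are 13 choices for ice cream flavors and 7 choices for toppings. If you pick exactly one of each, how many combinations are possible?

By the multiplication principle: 13 x 7.

Final answer: 91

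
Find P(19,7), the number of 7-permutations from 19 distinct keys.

P(19,7) = 19!/(19-7)! = 19!/12!.

Final answer: P(19,7) = 253955520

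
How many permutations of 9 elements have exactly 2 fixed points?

Choose which 2 elements are fixed: C(9,2) = 36.
Derange the remaining 7 using D(j) = (j-1)(D(j-1) + D(j-2)), D(0)=1, D(1)=0: D(2)=1, D(3)=2, D(4)=9, D(5)=44, D(6)=265, D(7)=1854.
Total: 36 x 1854.

Final answer: C(9,2) D(7) = 66744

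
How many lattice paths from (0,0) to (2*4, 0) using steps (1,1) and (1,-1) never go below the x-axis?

Total monotonic paths to (4,4): C(8,4) = 70.
Paths that cross above y=x (reflection bijection): C(8,5) = 56.
Valid Dyck paths: 70 - 56.
(These counts are the Catalan numbers.)

Final answer: C_{4} = 14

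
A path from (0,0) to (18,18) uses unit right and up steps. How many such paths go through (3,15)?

Paths (0,0)->(3,15): C(18,15) = 816.
Paths (3,15)->(18,18): C(18,3) = 816.
By multiplication principle: 816 x 816.

Final answer: 665856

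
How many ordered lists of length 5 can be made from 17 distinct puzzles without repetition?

P(17,5) = 17!/(17-5)! = 17!/12!.

Final answer: P(17,5) = 742560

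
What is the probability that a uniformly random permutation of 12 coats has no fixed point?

Use the recurrence D(n) = (n-1)(D(n-1) + D(n-2)) with D(0)=1, D(1)=0.
Building up: D(2)=1, D(3)=2, D(4)=9, D(5)=44, D(6)=265, D(7)=1854, D(8)=14833, D(9)=133496, D(10)=1334961, D(11)=14684570, D(12)=176214841.
Total arrangements: 12! = 479001600.
Probability = D(12)/12! = 16019531/43545600.

Final answer: D(12)/12! = 176214841/479001600 = 0.367879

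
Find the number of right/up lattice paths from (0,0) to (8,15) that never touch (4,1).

Total paths to (8,15): C(23,15) = 490314.
Paths through (4,1): C(5,1) x C(18,14) = 15300.
Avoiding (4,1): 490314 - 15300.

Final answer: 475014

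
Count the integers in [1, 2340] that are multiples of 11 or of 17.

Multiples of 11: 212. Multiples of 17: 137. Of both (lcm=187): 12.
By inclusion-exclusion: 212 + 137 - 12.

Final answer: 337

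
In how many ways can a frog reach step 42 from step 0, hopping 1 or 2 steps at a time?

Let f(n) count the ways. The last step is size 1 or 2, so f(n) = f(n-1) + f(n-2) with f(1)=1, f(2)=2.
Iterating the recurrence: f(1)=1, f(2)=2, f(3)=3, f(4)=5, f(5)=8, f(6)=13, f(7)=21, f(8)=34, f(9)=55, f(10)=89, f(11)=144, f(12)=233, f(13)=377, f(14)=610, f(15)=987, f(16)=1597, f(17)=2584, f(18)=4181, f(19)=6765, f(20)=10946, f(21)=17711, f(22)=28657, f(23)=46368, f(24)=75025, f(25)=121393, f(26)=196418, f(27)=317811, f(28)=514229, f(29)=832040, f(30)=1346269, f(31)=2178309, f(32)=3524578, f(33)=5702887, f(34)=9227465, f(35)=14930352, f(36)=24157817, f(37)=39088169, f(38)=63245986, f(39)=102334155, f(40)=165580141, f(41)=267914296, f(42)=433494437.

Final answer: 433494437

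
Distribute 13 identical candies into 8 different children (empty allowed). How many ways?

Stars and bars: C(n+k-1, k-1) = C(20,7).

Final answer: C(20,7) = 77520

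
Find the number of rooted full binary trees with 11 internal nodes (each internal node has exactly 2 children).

This is counted by the nth Catalan number C_n. Here n = 11.
C_n = C(2n,n) - C(2n,n+1), so C_{11} = C(22,11) - C(22,12) = 705432 - 646646.

Final answer: C_{11} = 58786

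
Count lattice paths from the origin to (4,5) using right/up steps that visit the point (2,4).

Paths (0,0)->(2,4): C(6,4) = 15.
Paths (2,4)->(4,5): C(3,1) = 3.
By multiplication principle: 15 x 3.

Final answer: 45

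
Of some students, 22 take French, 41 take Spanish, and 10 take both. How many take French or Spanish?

|A union B| = |A| + |B| - |A intersect B| = 22 + 41 - 10.

Final answer: 53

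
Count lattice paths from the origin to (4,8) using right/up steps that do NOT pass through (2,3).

Total paths to (4,8): C(12,8) = 495.
Paths through (2,3): C(5,3) x C(7,5) = 210.
Avoiding (2,3): 495 - 210.

Final answer: 285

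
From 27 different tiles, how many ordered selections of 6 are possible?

P(27,6) = 27!/(27-6)! = 27!/21!.

Final answer: P(27,6) = 213127200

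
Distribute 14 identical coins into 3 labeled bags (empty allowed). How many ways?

Stars and bars: C(n+k-1, k-1) = C(16,2).

Final answer: C(16,2) = 120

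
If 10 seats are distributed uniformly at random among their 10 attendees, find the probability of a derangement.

Derangements satisfy D(n) = (n-1)(D(n-1) + D(n-2)), starting from D(0)=1, D(1)=0.
Building up: D(2)=1, D(3)=2, D(4)=9, D(5)=44, D(6)=265, D(7)=1854, D(8)=14833, D(9)=133496, D(10)=1334961.
Total arrangements: 10! = 3628800.
Probability = D(10)/10! = 16481/44800.

Final answer: D(10)/10! = 1334961/3628800 = 0.367879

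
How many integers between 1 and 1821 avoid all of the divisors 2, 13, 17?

|div by 2|=910, |div by 13|=140, |div by 17|=107.
|div by 2&13|=70, |div by 2&17|=53, |div by 13&17|=8, |div by all|=4.
By inclusion-exclusion, divisible by at least one: 910+140+107-70-53-8+4 = 1030.
Not divisible by any: 1821 - 1030.

Final answer: 791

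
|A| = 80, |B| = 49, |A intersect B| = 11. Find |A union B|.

|A union B| = |A| + |B| - |A intersect B| = 80 + 49 - 11.

Final answer: 118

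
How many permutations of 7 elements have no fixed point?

D(n) = (n-1)(D(n-1) + D(n-2)), D(0)=1, D(1)=0.
Building up: D(2)=1, D(3)=2, D(4)=9, D(5)=44, D(6)=265.
D(7) = 6 x (D(6) + D(5)) = 6 x (265 + 44).

Final answer: D(7) = 1854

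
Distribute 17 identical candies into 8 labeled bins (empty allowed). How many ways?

Stars and bars: C(n+k-1, k-1) = C(24,7).

Final answer: C(24,7) = 346104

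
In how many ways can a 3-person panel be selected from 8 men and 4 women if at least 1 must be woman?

Sum over valid woman counts:
C(4,1)C(8,2) = 112
C(4,2)C(8,1) = 48
C(4,3)C(8,0) = 4
Total: 112 + 48 + 4.

Final answer: 164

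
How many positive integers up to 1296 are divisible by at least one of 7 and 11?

Multiples of 7: 185. Multiples of 11: 117. Of both (lcm=77): 16.
By inclusion-exclusion: 185 + 117 - 16.

Final answer: 286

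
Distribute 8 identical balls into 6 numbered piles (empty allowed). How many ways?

Stars and bars: C(n+k-1, k-1) = C(13,5).

Final answer: C(13,5) = 1287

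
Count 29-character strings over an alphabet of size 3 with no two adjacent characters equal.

First character: 3 choices. Each subsequent: 2 choices (must differ from the previous one).
Total: 3 x 2^28.

Final answer: 3 x 2^{28} = 805306368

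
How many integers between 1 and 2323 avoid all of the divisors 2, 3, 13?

|div by 2|=1161, |div by 3|=774, |div by 13|=178.
|div by 2&3|=387, |div by 2&13|=89, |div by 3&13|=59, |div by all|=29.
By inclusion-exclusion, divisible by at least one: 1161+774+178-387-89-59+29 = 1607.
Not divisible by any: 2323 - 1607.

Final answer: 716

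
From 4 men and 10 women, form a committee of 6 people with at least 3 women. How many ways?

Sum over valid woman counts:
C(10,3)C(4,3) = 480
C(10,4)C(4,2) = 1260
C(10,5)C(4,1) = 1008
C(10,6)C(4,0) = 210
Total: 480 + 1260 + 1008 + 210.

Final answer: 2958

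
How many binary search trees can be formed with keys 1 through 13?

This is counted by the nth Catalan number C_n. Here n = 13.
C_n = (2n)!/(n!(n+1)!), so C_{13} = 26!/(13! x 14!) = C(26,13)/14 = 10400600/14.

Final answer: C_{13} = 742900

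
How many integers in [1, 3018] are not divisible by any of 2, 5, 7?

|div by 2|=1509, |div by 5|=603, |div by 7|=431.
|div by 2&5|=301, |div by 2&7|=215, |div by 5&7|=86, |div by all|=43.
By inclusion-exclusion, divisible by at least one: 1509+603+431-301-215-86+43 = 1984.
Not divisible by any: 3018 - 1984.

Final answer: 1034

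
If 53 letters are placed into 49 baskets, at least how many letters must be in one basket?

By the pigeonhole principle: ceiling(53/49).

Final answer: 2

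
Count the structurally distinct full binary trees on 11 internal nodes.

This is a standard Catalan-number count: the answer is C_n. Here n = 11.
C_n = C(2n,n)/(n+1), so C_{11} = C(22,11)/12 = 705432/12.

Final answer: C_{11} = 58786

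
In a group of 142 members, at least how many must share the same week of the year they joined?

There are 52 possible values for week of the year they joined. With 142 members and 52 categories, by pigeonhole: ceiling(142/52).

Final answer: 3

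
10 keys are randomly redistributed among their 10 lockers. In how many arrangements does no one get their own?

Derangements satisfy D(n) = (n-1)(D(n-1) + D(n-2)), starting from D(0)=1, D(1)=0.
D(2) = 1 x (0 + 1) = 1
D(3) = 2 x (1 + 0) = 2
D(4) = 3 x (2 + 1) = 9
D(5) = 4 x (9 + 2) = 44
D(6) = 5 x (44 + 9) = 265
D(7) = 6 x (265 + 44) = 1854
D(8) = 7 x (1854 + 265) = 14833
D(9) = 8 x (14833 + 1854) = 133496
D(10) = 9 x (D(9) + D(8)) = 9 x (133496 + 14833)

Final answer: D(10) = 1334961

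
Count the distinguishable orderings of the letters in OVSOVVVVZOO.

Letters (O:4, S:1, V:5, Z:1). Total letters: 11.
Permutations = 11!/(5! x 4!).

Final answer: 13860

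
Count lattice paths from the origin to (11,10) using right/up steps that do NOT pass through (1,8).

Total paths to (11,10): C(21,10) = 352716.
Paths through (1,8): C(9,8) x C(12,2) = 594.
Avoiding (1,8): 352716 - 594.

Final answer: 352122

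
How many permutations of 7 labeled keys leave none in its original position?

D(n) = (n-1)(D(n-1) + D(n-2)), D(0)=1, D(1)=0.
D(2) = 1 x (0 + 1) = 1
D(3) = 2 x (1 + 0) = 2
D(4) = 3 x (2 + 1) = 9
D(5) = 4 x (9 + 2) = 44
D(6) = 5 x (44 + 9) = 265
D(7) = 6 x (D(6) + D(5)) = 6 x (265 + 44)

Final answer: D(7) = 1854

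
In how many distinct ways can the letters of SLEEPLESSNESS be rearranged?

Letters (E:4, L:2, N:1, P:1, S:5). Total letters: 13.
Permutations = 13!/(5! x 4! x 2!).

Final answer: 1081080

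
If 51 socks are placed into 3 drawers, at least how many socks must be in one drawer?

By the pigeonhole principle: ceiling(51/3).

Final answer: 17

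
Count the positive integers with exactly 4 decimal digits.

These are the integers in [10^3, 10^4), so the count is 10^4 - 10^3 = 9 x 10^3.

Final answer: 9000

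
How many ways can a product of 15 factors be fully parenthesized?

The structures are counted by the Catalan number C_n. Here n = 15 - 1 = 14.
C_n = (2n)!/(n!(n+1)!), so C_{14} = 28!/(14! x 15!) = C(28,14)/15 = 40116600/15.

Final answer: C_{14} = 2674440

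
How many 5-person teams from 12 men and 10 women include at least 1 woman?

Sum over valid woman counts:
C(10,1)C(12,4) = 4950
C(10,2)C(12,3) = 9900
C(10,3)C(12,2) = 7920
C(10,4)C(12,1) = 2520
C(10,5)C(12,0) = 252
Total: 4950 + 9900 + 7920 + 2520 + 252.

Final answer: 25542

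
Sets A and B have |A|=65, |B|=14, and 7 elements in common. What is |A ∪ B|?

|A union B| = |A| + |B| - |A intersect B| = 65 + 14 - 7.

Final answer: 72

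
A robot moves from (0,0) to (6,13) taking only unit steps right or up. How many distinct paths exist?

Each path has 6 right steps and 13 up steps in some order (19 steps total).
Choose which 13 of the 19 steps are up: C(19,13).

Final answer: C(19,13) = 27132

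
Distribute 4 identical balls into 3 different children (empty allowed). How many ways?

Stars and bars: C(n+k-1, k-1) = C(6,2).

Final answer: C(6,2) = 15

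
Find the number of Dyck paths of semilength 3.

Total monotonic paths to (3,3): C(6,3) = 20.
By the reflection principle, paths that go above the diagonal number C(6,4) = 15.
Valid Dyck paths: 20 - 15.
(These counts are the Catalan numbers.)

Final answer: C_{3} = 5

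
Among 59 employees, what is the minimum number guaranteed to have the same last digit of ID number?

There are 10 possible values for last digit of ID number. With 59 employees and 10 categories, by pigeonhole: ceiling(59/10).

Final answer: 6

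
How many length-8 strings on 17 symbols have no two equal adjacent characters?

Let g(n) count such strings. g(1) = 17, and each valid string of length n-1 extends in 16 ways (any symbol but the last), so g(n) = 16 g(n-1).
Total: g(8) = 17 x 16^7.

Final answer: 17 x 16^{7} = 4563402752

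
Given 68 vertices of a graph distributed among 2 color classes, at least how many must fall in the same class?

By pigeonhole with 68 objects and 2 categories: ceiling(68/2).

Final answer: 34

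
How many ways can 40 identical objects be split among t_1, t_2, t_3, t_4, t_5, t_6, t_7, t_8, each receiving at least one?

Substitute t'_i = t_i - 1 (so t'_i >= 0). Then sum t'_i = 40 - 8 = 32.
Stars and bars: C(32+8-1, 8-1) = C(39,7).

Final answer: C(39,7) = 15380937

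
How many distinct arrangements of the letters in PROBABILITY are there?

Letters (A:1, B:2, I:2, L:1, O:1, P:1, R:1, T:1, Y:1). Total letters: 11.
Permutations = 11!/(2! x 2!).

Final answer: 9979200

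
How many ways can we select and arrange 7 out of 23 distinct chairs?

P(23,7) = 23!/(23-7)! = 23!/16!.

Final answer: P(23,7) = 1235591280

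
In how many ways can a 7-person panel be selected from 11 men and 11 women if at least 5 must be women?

Sum over valid woman counts:
C(11,5)C(11,2) = 25410
C(11,6)C(11,1) = 5082
C(11,7)C(11,0) = 330
Total: 25410 + 5082 + 330.

Final answer: 30822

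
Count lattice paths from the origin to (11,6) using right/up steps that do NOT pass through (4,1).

Total paths to (11,6): C(17,6) = 12376.
Paths through (4,1): C(5,1) x C(12,5) = 3960.
Avoiding (4,1): 12376 - 3960.

Final answer: 8416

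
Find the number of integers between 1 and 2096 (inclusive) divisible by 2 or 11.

Multiples of 2: 1048. Multiples of 11: 190. Of both (lcm=22): 95.
By inclusion-exclusion: 1048 + 190 - 95.

Final answer: 1143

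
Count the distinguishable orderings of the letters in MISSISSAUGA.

Letters (A:2, G:1, I:2, M:1, S:4, U:1). Total letters: 11.
Permutations = 11!/(4! x 2! x 2!).

Final answer: 415800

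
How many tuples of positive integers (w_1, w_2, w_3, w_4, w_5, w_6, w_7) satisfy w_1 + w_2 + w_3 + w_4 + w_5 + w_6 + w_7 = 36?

Substitute w'_i = w_i - 1 (so w'_i >= 0). Then sum w'_i = 36 - 7 = 29.
Stars and bars: C(29+7-1, 7-1) = C(35,6).

Final answer: C(35,6) = 1623160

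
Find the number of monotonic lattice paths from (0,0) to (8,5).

Each path has 8 right steps and 5 up steps in some order (13 steps total).
Choose which 5 of the 13 steps are up: C(13,5).

Final answer: C(13,5) = 1287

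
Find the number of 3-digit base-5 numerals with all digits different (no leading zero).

The leading digit has 4 choices (anything but zero); the next has 4 (anything but the first), then 3, and so on, one fewer each time.
Total: 4 x 4 x 3.

Final answer: 48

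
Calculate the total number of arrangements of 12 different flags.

The number of ways to arrange 12 distinct objects is 12!.

Final answer: 12! = 479001600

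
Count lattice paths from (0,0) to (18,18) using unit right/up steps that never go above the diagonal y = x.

Total monotonic paths to (18,18): C(36,18) = 9075135300.
Reflecting each bad path at its first crossing gives a bijection with paths to (17,19): C(36,19) = 8597496600.
Valid Dyck paths: 9075135300 - 8597496600.
(These counts are the Catalan numbers.)

Final answer: C_{18} = 477638700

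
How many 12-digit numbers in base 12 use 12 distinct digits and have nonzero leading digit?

First digit: 11 (nonzero). Second: 11 (not first). Third: 10, etc.
Total: 11 x 11 x 10 x 9 x 8 x 7 x 6 x 5 x 4 x 3 x 2 x 1.

Final answer: 439084800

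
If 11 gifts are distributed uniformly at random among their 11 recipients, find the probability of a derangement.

D(n) = (n-1)(D(n-1) + D(n-2)), D(0)=1, D(1)=0.
Building up: D(2)=1, D(3)=2, D(4)=9, D(5)=44, D(6)=265, D(7)=1854, D(8)=14833, D(9)=133496, D(10)=1334961, D(11)=14684570.
Total arrangements: 11! = 39916800.
Probability = D(11)/11! = 1468457/3991680.

Final answer: D(11)/11! = 14684570/39916800 = 0.367879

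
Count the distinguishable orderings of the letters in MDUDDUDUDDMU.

Letters (D:6, M:2, U:4). Total letters: 12.
Permutations = 12!/(6! x 4! x 2!).

Final answer: 13860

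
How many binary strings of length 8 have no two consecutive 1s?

A valid string ends in 0 (append to any length-(n-1) valid string) or in 01 (append to any length-(n-2) valid string), so a(n) = a(n-1) + a(n-2) with a(1)=2, a(2)=3.
Iterating the recurrence: a(1)=2, a(2)=3, a(3)=5, a(4)=8, a(5)=13, a(6)=21, a(7)=34, a(8)=55.

Final answer: 55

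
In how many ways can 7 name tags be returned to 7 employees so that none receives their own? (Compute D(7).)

D(n) = (n-1)(D(n-1) + D(n-2)), D(0)=1, D(1)=0.
D(2) = 1 x (0 + 1) = 1
D(3) = 2 x (1 + 0) = 2
D(4) = 3 x (2 + 1) = 9
D(5) = 4 x (9 + 2) = 44
D(6) = 5 x (44 + 9) = 265
D(7) = 6 x (D(6) + D(5)) = 6 x (265 + 44)

Final answer: D(7) = 1854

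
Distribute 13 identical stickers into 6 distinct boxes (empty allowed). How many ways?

Stars and bars: C(n+k-1, k-1) = C(18,5).

Final answer: C(18,5) = 8568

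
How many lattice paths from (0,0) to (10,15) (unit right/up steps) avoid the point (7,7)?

Total paths to (10,15): C(25,15) = 3268760.
Paths through (7,7): C(14,7) x C(11,8) = 566280.
Avoiding (7,7): 3268760 - 566280.

Final answer: 2702480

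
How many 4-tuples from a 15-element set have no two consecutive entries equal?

First character: 15 choices. Each subsequent: 14 choices (must differ from the previous one).
Total: 15 x 14^3.

Final answer: 15 x 14^{3} = 41160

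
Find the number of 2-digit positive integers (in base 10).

First digit: 9 choices (1-9). Each of the remaining 1 digit: 10 choices.
Total: 9 x 10^1.

Final answer: 90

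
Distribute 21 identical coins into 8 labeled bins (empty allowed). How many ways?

Stars and bars: C(n+k-1, k-1) = C(28,7).

Final answer: C(28,7) = 1184040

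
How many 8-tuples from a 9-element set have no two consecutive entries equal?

Let g(n) count such strings. g(1) = 9, and each valid string of length n-1 extends in 8 ways (any symbol but the last), so g(n) = 8 g(n-1).
Total: g(8) = 9 x 8^7.

Final answer: 9 x 8^{7} = 18874368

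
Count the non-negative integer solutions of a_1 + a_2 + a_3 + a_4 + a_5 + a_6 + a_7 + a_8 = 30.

Stars and bars with 30 stars and 7 bars:
C(30+8-1, 8-1) = C(37,7).

Final answer: C(37,7) = 10295472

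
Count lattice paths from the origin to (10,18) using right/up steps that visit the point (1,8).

Paths (0,0)->(1,8): C(9,8) = 9.
Paths (1,8)->(10,18): C(19,10) = 92378.
By multiplication principle: 9 x 92378.

Final answer: 831402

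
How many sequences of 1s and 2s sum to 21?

Condition on the final move: it is a 1-step (f(n-1) ways to get there) or a 2-step (f(n-2) ways), so f(n) = f(n-1) + f(n-2), with f(1)=1, f(2)=2.
Iterating the recurrence: f(1)=1, f(2)=2, f(3)=3, f(4)=5, f(5)=8, f(6)=13, f(7)=21, f(8)=34, f(9)=55, f(10)=89, f(11)=144, f(12)=233, f(13)=377, f(14)=610, f(15)=987, f(16)=1597, f(17)=2584, f(18)=4181, f(19)=6765, f(20)=10946, f(21)=17711.

Final answer: 17711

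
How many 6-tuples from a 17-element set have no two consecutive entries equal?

First character: 17 choices. Each subsequent: 16 choices (must differ from the previous one).
Total: 17 x 16^5.

Final answer: 17 x 16^{5} = 17825792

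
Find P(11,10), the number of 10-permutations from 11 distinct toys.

P(11,10) = 11!/(11-10)! = 11!/1!.

Final answer: P(11,10) = 39916800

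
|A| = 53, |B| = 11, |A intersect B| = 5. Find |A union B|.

|A union B| = |A| + |B| - |A intersect B| = 53 + 11 - 5.

Final answer: 59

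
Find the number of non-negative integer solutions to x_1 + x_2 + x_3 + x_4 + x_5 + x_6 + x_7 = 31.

Stars and bars with 31 stars and 6 bars:
C(31+7-1, 7-1) = C(37,6).

Final answer: C(37,6) = 2324784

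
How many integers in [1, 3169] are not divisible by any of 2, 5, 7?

|div by 2|=1584, |div by 5|=633, |div by 7|=452.
|div by 2&5|=316, |div by 2&7|=226, |div by 5&7|=90, |div by all|=45.
By inclusion-exclusion, divisible by at least one: 1584+633+452-316-226-90+45 = 2082.
Not divisible by any: 3169 - 2082.

Final answer: 1087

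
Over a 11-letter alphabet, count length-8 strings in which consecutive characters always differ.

First character: 11 choices. Each subsequent: 10 choices (must differ from the previous one).
Total: 11 x 10^7.

Final answer: 11 x 10^{7} = 110000000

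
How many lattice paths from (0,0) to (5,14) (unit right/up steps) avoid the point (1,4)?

Total paths to (5,14): C(19,14) = 11628.
Paths through (1,4): C(5,4) x C(14,10) = 5005.
Avoiding (1,4): 11628 - 5005.

Final answer: 6623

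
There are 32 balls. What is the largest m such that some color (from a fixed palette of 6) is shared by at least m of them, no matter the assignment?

There are 6 possible values for color (from a fixed palette of 6). With 32 balls and 6 categories, by pigeonhole: ceiling(32/6).

Final answer: 6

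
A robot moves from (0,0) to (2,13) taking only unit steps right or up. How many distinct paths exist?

Each path has 2 right steps and 13 up steps in some order (15 steps total).
Choose which 13 of the 15 steps are up: C(15,13).

Final answer: C(15,13) = 105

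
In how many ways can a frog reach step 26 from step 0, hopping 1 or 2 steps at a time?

Condition on the final move: it is a 1-step (f(n-1) ways to get there) or a 2-step (f(n-2) ways), so f(n) = f(n-1) + f(n-2), with f(1)=1, f(2)=2.
Iterating the recurrence: f(1)=1, f(2)=2, f(3)=3, f(4)=5, f(5)=8, f(6)=13, f(7)=21, f(8)=34, f(9)=55, f(10)=89, f(11)=144, f(12)=233, f(13)=377, f(14)=610, f(15)=987, f(16)=1597, f(17)=2584, f(18)=4181, f(19)=6765, f(20)=10946, f(21)=17711, f(22)=28657, f(23)=46368, f(24)=75025, f(25)=121393, f(26)=196418.

Final answer: 196418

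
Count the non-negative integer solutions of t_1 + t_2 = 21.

Stars and bars with 21 stars and 1 bars:
C(21+2-1, 2-1) = C(22,1).

Final answer: C(22,1) = 22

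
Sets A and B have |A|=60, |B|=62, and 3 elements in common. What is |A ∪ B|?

|A union B| = |A| + |B| - |A intersect B| = 60 + 62 - 3.

Final answer: 119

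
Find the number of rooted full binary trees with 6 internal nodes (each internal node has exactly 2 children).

The structures are counted by the Catalan number C_n. Here n = 6.
Using C_0 = 1 and C_(k+1) = C_k x 2(2k+1)/(k+2), build up term by term: C_1=1, C_2=2, C_3=5, C_4=14, C_5=42, C_6=132.

Final answer: C_{6} = 132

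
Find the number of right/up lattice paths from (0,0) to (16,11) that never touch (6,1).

Total paths to (16,11): C(27,11) = 13037895.
Paths through (6,1): C(7,1) x C(20,10) = 1293292.
Avoiding (6,1): 13037895 - 1293292.

Final answer: 11744603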